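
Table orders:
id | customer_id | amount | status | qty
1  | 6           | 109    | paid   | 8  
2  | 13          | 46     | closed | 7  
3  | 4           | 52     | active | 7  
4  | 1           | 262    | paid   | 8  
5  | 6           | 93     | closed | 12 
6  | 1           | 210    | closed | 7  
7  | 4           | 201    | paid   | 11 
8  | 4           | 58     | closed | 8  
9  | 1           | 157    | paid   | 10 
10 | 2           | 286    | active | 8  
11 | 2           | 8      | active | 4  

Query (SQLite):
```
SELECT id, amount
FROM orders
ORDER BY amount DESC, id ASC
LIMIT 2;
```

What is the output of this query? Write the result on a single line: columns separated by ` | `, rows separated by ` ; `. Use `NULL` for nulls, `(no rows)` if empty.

10 | 286 ; 4 | 262

Sort by amount desc, tiebreak id asc: (286, id=10), (262, id=4), (210, id=6), (201, id=7), (157, id=9) …. Take first 2.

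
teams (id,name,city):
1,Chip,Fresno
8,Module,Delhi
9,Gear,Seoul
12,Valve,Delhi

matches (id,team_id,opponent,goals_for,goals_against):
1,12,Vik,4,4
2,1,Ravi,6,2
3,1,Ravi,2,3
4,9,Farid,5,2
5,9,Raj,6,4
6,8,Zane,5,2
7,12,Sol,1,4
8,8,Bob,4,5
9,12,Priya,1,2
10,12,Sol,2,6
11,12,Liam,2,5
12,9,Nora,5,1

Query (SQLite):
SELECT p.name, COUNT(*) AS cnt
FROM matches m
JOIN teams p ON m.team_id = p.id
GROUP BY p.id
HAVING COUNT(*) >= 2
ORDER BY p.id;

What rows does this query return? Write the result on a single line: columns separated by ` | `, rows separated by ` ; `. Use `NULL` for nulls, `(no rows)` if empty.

Join each matches row to its teams via team_id.
Group joined rows by teams.id; compute COUNT(*) per group.
HAVING: keep groups with count ≥ 2.
  1: ids {2, 3} → COUNT(*)=2
  8: ids {6, 8} → COUNT(*)=2
  9: ids {4, 5, 12} → COUNT(*)=3
  12: ids {1, 7, 9, 10, 11} → COUNT(*)=5

Chip | 2 ; Module | 2 ; Gear | 3 ; Valve | 5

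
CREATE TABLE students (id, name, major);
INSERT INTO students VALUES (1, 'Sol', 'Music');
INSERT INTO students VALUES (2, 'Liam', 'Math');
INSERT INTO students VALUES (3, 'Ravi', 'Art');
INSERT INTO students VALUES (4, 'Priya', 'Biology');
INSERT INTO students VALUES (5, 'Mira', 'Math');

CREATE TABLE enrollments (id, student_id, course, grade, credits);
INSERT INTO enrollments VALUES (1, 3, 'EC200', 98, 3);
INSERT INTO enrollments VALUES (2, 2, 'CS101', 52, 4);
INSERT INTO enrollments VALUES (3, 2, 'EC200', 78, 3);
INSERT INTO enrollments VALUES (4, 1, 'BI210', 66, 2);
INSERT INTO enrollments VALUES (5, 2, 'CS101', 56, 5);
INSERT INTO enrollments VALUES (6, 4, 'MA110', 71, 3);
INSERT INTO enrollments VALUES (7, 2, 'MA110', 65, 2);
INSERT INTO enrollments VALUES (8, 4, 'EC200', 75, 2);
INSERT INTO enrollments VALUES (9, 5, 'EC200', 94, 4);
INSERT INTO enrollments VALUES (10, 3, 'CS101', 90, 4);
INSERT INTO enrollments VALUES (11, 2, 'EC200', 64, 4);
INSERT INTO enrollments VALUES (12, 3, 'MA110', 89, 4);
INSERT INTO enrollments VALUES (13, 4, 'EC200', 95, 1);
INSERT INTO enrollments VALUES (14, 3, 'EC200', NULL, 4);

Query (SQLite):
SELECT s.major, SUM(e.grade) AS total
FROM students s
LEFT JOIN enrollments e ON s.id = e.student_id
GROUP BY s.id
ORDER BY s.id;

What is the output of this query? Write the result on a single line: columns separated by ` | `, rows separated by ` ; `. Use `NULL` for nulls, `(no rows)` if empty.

LEFT JOIN keeps every students row; unmatched ones get NULL for enrollments columns.
Group by students.id and compute SUM(e.grade). SUM over an all-NULL group is NULL.
  1: ids {4} → SUM(e.grade)=66
  2: ids {2, 3, 5, 7, 11} → SUM(e.grade)=315
  3: ids {1, 10, 12, 14} → SUM(e.grade)=277
  4: ids {6, 8, 13} → SUM(e.grade)=241
  5: ids {9} → SUM(e.grade)=94

Music | 66 ; Math | 315 ; Art | 277 ; Biology | 241 ; Math | 94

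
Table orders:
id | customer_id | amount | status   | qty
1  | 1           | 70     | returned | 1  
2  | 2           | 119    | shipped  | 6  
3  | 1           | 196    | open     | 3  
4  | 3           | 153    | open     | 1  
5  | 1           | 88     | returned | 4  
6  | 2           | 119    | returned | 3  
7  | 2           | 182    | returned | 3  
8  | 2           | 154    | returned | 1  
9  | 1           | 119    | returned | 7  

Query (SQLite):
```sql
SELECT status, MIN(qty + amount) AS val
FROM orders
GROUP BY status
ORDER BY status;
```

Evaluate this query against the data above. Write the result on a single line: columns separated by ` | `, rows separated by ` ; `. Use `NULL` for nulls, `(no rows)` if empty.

For each row compute qty + amount.
Group by status; take MIN of the expression per group.
  open: ids {3, 4} → MIN(qty + amount)=154
  returned: ids {1, 5, 6, 7, 8, 9} → MIN(qty + amount)=71
  shipped: ids {2} → MIN(qty + amount)=125

open | 154 ; returned | 71 ; shipped | 125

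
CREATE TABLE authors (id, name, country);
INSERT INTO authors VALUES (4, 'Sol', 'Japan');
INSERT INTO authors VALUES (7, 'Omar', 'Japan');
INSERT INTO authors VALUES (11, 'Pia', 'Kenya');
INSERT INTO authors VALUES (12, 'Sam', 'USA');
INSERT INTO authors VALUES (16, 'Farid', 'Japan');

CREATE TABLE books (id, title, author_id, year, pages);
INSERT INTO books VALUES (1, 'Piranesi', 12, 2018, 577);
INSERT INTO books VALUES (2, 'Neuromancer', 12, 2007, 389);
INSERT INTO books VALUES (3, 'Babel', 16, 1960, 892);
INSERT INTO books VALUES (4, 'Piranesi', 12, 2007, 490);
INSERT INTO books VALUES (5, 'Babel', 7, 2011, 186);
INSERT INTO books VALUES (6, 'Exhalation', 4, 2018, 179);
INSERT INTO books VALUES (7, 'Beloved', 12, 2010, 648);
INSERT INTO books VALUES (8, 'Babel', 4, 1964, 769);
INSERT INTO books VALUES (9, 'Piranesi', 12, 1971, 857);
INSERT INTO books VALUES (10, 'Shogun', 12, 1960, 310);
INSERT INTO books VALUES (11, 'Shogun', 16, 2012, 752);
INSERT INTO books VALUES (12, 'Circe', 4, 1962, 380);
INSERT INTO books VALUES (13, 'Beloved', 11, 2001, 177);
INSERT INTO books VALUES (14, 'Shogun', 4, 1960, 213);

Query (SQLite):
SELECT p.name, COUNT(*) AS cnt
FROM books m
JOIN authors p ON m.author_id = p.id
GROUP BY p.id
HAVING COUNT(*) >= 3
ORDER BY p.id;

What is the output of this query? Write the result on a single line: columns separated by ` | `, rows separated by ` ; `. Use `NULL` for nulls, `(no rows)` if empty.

Sol | 4 ; Sam | 6

Join each books row to its authors via author_id.
Group joined rows by authors.id; compute COUNT(*) per group.
HAVING: keep groups with count ≥ 3.
  4: ids {6, 8, 12, 14} → COUNT(*)=4
  7: ids {5} → COUNT(*)=1
  11: ids {13} → COUNT(*)=1
  12: ids {1, 2, 4, 7, 9, 10} → COUNT(*)=6
  16: ids {3, 11} → COUNT(*)=2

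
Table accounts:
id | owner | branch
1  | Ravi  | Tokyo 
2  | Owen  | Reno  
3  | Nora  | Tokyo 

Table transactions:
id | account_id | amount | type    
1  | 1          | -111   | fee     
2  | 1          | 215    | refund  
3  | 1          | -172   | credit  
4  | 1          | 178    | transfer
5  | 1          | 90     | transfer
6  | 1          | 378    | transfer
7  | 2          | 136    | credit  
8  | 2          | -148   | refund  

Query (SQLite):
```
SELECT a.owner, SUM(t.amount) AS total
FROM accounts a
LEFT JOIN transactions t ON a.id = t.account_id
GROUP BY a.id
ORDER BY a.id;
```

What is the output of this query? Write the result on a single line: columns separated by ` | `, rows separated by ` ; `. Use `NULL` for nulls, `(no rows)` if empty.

Ravi | 578 ; Owen | -12 ; Nora | NULL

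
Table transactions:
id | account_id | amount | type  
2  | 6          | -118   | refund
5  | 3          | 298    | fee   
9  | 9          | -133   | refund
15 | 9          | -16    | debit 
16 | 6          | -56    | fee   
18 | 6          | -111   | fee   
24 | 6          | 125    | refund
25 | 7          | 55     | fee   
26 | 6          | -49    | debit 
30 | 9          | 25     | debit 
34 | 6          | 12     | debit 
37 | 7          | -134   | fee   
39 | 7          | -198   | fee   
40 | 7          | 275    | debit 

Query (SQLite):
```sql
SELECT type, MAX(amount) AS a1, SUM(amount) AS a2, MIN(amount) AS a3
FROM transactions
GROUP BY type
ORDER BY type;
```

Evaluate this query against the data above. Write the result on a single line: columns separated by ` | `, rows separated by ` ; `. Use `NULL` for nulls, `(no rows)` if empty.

Group transactions by type.
Per group compute: MAX(amount), SUM(amount), MIN(amount).
  debit: ids {15, 26, 30, 34, 40} → MAX(amount)=275, SUM(amount)=247, MIN(amount)=-49
  fee: ids {5, 16, 18, 25, 37, 39} → MAX(amount)=298, SUM(amount)=-146, MIN(amount)=-198
  refund: ids {2, 9, 24} → MAX(amount)=125, SUM(amount)=-126, MIN(amount)=-133

debit | 275 | 247 | -49 ; fee | 298 | -146 | -198 ; refund | 125 | -126 | -133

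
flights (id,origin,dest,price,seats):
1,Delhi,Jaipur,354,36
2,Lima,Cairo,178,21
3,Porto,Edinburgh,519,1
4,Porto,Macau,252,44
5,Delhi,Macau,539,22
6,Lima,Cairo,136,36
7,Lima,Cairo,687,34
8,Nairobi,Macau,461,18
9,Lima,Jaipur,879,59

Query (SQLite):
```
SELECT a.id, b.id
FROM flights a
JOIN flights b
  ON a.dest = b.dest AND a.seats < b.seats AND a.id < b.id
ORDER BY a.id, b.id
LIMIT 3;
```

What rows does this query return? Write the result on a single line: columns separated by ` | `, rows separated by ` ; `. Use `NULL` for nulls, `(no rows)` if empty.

1 | 9 ; 2 | 6 ; 2 | 7

Pairs (a,b) with same dest, a.seats < b.seats, a.id < b.id.
dest groups: Cairo:{2,6,7} Edinburgh:{3} Jaipur:{1,9} Macau:{4,5,8}
Ordered by (a.id, b.id); first 3.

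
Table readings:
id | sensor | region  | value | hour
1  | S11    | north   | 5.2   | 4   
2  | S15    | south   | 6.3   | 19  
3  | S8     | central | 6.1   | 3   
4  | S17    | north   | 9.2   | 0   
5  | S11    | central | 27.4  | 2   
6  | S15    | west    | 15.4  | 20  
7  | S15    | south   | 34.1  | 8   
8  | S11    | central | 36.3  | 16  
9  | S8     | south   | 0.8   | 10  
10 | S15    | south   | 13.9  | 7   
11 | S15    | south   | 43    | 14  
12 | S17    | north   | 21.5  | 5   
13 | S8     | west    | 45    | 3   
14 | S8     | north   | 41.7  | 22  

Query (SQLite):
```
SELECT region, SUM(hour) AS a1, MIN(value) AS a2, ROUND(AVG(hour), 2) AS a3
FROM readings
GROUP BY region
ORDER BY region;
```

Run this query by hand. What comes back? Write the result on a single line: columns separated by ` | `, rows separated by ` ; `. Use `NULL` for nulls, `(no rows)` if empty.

central | 21 | 6.1 | 7 ; north | 31 | 5.2 | 7.75 ; south | 58 | 0.8 | 11.6 ; west | 23 | 15.4 | 11.5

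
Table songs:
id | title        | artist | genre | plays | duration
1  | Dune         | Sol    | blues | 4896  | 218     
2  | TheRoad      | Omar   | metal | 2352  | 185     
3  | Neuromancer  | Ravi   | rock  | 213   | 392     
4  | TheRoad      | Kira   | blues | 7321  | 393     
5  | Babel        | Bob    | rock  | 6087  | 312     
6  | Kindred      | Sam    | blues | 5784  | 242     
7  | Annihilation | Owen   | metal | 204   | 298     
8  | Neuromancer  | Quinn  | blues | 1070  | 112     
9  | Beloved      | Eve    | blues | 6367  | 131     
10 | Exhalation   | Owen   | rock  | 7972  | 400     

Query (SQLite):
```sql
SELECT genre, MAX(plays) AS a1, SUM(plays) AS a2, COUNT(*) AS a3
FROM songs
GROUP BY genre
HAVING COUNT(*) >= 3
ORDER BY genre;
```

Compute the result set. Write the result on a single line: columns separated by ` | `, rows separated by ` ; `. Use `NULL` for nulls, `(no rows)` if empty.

blues | 7321 | 25438 | 5 ; rock | 7972 | 14272 | 3

Group songs by genre.
Per group compute: MAX(plays), SUM(plays), COUNT(*).
HAVING: drop groups with fewer than 3 rows.
  blues: ids {1, 4, 6, 8, 9} → MAX(plays)=7321, SUM(plays)=25438, COUNT(*)=5
  metal: ids {2, 7} → MAX(plays)=2352, SUM(plays)=2556, COUNT(*)=2
  rock: ids {3, 5, 10} → MAX(plays)=7972, SUM(plays)=14272, COUNT(*)=3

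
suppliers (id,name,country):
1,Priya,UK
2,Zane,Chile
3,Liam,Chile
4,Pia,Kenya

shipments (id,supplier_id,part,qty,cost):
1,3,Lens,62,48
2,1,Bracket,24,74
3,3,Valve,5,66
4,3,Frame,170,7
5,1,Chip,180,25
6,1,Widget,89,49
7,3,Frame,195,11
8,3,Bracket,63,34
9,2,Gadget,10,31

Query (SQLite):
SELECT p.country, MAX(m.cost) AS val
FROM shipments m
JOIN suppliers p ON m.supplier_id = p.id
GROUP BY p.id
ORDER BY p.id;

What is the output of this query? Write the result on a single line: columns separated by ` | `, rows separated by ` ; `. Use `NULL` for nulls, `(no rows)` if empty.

UK | 74 ; Chile | 31 ; Chile | 66

Join each shipments row to its suppliers via supplier_id.
Group joined rows by suppliers.id; compute MAX(m.cost) per group.
  1: ids {2, 5, 6} → MAX(m.cost)=74
  2: ids {9} → MAX(m.cost)=31
  3: ids {1, 3, 4, 7, 8} → MAX(m.cost)=66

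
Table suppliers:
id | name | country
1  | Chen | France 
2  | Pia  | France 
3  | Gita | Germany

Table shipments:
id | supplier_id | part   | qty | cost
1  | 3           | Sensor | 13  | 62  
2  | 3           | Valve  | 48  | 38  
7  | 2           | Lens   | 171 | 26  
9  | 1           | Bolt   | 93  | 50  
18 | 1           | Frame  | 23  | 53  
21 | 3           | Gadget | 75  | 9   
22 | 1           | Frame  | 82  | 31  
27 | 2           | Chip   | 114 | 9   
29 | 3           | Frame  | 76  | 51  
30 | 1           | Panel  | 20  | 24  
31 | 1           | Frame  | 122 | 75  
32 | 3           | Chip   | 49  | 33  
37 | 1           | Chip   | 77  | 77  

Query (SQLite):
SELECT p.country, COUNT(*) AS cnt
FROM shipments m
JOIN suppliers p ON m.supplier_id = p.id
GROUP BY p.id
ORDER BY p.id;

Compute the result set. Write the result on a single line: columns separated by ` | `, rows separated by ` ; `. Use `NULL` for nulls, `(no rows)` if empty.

France | 6 ; France | 2 ; Germany | 5

Join each shipments row to its suppliers via supplier_id.
Group joined rows by suppliers.id; compute COUNT(*) per group.
  1: ids {9, 18, 22, 30, 31, 37} → COUNT(*)=6
  2: ids {7, 27} → COUNT(*)=2
  3: ids {1, 2, 21, 29, 32} → COUNT(*)=5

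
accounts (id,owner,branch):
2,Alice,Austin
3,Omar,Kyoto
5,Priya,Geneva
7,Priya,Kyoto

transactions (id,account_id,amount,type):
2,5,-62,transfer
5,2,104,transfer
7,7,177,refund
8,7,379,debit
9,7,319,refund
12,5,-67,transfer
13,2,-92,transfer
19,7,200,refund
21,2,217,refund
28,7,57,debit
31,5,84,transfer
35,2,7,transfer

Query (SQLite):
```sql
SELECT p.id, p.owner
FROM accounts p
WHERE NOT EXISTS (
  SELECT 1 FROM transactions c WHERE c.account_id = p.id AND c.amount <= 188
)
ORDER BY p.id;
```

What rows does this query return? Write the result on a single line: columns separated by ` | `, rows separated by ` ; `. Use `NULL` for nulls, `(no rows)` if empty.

For each accounts row, check whether any transactions with matching account_id has amount <= 188.
Keep rows where that is false.

3 | Omar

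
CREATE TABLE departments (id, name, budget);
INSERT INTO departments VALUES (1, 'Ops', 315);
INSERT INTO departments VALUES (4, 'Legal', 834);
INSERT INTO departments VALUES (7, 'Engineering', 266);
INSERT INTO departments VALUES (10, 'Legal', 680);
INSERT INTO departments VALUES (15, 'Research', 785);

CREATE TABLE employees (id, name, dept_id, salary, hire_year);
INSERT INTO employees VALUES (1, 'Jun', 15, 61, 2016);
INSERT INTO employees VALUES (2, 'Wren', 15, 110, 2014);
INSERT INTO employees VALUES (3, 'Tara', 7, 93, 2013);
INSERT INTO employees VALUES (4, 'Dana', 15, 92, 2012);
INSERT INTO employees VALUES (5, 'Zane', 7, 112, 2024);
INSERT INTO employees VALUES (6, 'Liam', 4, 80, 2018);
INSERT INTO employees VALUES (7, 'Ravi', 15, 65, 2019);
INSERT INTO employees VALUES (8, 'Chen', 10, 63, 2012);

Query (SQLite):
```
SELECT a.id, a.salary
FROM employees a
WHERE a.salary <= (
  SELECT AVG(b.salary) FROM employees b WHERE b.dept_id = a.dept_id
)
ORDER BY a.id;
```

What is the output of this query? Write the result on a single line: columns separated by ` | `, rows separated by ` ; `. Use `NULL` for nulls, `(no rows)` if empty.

For each employees row a, compute AVG(salary) over rows sharing a.dept_id.
Keep row a if a.salary <= that per-group AVG.
  dept_id=4: AVG(salary) = 80.0
  dept_id=7: AVG(salary) = 102.5
  dept_id=10: AVG(salary) = 63.0
  dept_id=15: AVG(salary) = 82.0

1 | 61 ; 3 | 93 ; 6 | 80 ; 7 | 65 ; 8 | 63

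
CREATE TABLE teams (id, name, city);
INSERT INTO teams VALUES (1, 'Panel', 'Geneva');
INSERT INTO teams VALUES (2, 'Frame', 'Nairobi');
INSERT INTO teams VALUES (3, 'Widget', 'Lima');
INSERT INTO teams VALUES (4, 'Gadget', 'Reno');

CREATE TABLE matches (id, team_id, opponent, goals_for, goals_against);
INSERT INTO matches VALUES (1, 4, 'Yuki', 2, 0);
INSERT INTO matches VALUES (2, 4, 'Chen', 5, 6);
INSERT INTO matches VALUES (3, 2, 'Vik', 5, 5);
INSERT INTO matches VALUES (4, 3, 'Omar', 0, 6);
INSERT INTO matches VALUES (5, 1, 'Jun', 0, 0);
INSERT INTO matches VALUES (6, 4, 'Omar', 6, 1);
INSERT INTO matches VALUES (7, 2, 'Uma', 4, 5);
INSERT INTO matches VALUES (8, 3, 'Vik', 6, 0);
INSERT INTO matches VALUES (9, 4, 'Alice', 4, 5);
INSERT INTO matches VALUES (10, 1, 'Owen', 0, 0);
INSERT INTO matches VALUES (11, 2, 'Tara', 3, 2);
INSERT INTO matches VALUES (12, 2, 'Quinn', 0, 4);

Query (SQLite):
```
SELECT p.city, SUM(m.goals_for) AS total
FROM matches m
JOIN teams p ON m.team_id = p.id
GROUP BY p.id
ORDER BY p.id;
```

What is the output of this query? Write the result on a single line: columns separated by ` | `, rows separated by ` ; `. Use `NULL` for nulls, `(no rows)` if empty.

Geneva | 0 ; Nairobi | 12 ; Lima | 6 ; Reno | 17

Join each matches row to its teams via team_id.
Group joined rows by teams.id; compute SUM(m.goals_for) per group.
  1: ids {5, 10} → SUM(m.goals_for)=0
  2: ids {3, 7, 11, 12} → SUM(m.goals_for)=12
  3: ids {4, 8} → SUM(m.goals_for)=6
  4: ids {1, 2, 6, 9} → SUM(m.goals_for)=17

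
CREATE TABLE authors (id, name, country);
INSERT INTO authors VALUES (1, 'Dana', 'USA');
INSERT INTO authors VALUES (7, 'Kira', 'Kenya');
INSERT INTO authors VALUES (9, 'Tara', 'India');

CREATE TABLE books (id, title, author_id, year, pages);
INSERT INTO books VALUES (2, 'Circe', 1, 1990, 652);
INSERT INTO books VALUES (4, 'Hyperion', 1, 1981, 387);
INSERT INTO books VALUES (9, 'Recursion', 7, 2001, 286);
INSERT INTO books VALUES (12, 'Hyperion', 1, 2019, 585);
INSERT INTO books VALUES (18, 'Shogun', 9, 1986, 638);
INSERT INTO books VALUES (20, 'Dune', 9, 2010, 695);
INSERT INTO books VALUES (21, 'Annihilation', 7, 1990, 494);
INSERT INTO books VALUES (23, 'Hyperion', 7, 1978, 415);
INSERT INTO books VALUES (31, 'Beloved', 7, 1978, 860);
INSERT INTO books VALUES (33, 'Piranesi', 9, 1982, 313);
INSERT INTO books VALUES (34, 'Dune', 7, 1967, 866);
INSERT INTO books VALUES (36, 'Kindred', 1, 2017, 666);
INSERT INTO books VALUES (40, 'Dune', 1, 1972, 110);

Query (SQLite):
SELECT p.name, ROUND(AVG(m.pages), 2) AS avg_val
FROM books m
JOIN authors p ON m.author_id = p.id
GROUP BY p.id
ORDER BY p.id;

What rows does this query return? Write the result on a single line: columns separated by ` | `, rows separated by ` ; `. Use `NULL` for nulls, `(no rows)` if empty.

Dana | 480 ; Kira | 584.2 ; Tara | 548.67

Join each books row to its authors via author_id.
Group joined rows by authors.id; compute ROUND(AVG(m.pages), 2) per group.
  1: ids {2, 4, 12, 36, 40} → ROUND(AVG(m.pages), 2)=480
  7: ids {9, 21, 23, 31, 34} → ROUND(AVG(m.pages), 2)=584.2
  9: ids {18, 20, 33} → ROUND(AVG(m.pages), 2)=548.67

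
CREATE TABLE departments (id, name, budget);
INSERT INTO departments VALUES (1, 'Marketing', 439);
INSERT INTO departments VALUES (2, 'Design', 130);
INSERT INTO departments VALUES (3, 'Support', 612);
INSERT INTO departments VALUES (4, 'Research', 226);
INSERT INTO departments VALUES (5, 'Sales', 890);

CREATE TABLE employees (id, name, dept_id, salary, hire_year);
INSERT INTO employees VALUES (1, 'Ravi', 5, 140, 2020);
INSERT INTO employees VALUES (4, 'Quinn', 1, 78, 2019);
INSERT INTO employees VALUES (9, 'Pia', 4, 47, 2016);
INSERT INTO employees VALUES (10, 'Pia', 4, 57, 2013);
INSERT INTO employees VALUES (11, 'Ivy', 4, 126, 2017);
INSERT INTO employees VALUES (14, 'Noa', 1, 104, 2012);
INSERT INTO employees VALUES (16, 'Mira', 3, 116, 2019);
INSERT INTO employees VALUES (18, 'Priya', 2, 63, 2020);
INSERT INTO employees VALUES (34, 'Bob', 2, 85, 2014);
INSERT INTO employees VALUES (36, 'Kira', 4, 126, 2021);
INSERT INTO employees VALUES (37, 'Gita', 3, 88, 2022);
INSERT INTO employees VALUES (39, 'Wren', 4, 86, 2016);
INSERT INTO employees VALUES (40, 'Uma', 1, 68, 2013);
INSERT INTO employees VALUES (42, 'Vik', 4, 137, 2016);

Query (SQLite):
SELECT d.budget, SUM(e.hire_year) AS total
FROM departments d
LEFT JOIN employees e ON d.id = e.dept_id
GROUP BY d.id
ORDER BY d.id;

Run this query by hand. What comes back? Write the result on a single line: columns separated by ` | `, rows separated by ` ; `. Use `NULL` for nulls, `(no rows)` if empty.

LEFT JOIN keeps every departments row; unmatched ones get NULL for employees columns.
Group by departments.id and compute SUM(e.hire_year). SUM over an all-NULL group is NULL.
  1: ids {4, 14, 40} → SUM(e.hire_year)=6044
  2: ids {18, 34} → SUM(e.hire_year)=4034
  3: ids {16, 37} → SUM(e.hire_year)=4041
  4: ids {9, 10, 11, 36, 39, 42} → SUM(e.hire_year)=12099
  5: ids {1} → SUM(e.hire_year)=2020

439 | 6044 ; 130 | 4034 ; 612 | 4041 ; 226 | 12099 ; 890 | 2020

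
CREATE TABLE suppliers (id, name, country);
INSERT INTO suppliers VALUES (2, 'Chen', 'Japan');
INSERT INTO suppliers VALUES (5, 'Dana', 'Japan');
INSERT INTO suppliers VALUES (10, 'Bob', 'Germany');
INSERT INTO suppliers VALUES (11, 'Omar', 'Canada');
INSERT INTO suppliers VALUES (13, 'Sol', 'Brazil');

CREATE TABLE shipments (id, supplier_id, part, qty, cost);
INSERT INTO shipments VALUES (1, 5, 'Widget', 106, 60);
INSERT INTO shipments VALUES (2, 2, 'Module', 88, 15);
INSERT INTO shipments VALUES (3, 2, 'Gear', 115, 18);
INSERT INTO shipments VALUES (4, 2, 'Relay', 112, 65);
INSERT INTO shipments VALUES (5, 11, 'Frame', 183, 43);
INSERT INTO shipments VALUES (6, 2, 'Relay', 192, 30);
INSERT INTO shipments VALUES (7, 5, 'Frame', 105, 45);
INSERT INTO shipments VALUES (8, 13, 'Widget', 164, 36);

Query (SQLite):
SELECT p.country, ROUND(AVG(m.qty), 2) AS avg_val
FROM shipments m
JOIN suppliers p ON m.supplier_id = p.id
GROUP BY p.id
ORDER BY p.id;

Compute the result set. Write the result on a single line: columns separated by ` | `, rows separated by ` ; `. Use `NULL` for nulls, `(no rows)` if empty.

Japan | 126.75 ; Japan | 105.5 ; Canada | 183 ; Brazil | 164

Join each shipments row to its suppliers via supplier_id.
Group joined rows by suppliers.id; compute ROUND(AVG(m.qty), 2) per group.
  2: ids {2, 3, 4, 6} → ROUND(AVG(m.qty), 2)=126.75
  5: ids {1, 7} → ROUND(AVG(m.qty), 2)=105.5
  11: ids {5} → ROUND(AVG(m.qty), 2)=183
  13: ids {8} → ROUND(AVG(m.qty), 2)=164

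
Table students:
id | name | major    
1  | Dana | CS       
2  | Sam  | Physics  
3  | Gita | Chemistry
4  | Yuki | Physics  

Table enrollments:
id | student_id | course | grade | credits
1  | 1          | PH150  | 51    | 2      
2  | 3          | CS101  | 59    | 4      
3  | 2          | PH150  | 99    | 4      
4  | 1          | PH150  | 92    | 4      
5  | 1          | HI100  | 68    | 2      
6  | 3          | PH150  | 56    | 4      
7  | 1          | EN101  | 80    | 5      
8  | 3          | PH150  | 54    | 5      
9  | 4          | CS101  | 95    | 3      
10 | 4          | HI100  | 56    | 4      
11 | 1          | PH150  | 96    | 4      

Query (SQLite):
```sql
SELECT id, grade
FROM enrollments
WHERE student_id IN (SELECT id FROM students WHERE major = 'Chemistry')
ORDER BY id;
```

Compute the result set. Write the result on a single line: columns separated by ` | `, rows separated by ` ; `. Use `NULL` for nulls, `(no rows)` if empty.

Inner query: students.id where major = 'Chemistry'.
Outer: keep enrollments rows whose student_id is in that set.
Inner query → {3}

2 | 59 ; 6 | 56 ; 8 | 54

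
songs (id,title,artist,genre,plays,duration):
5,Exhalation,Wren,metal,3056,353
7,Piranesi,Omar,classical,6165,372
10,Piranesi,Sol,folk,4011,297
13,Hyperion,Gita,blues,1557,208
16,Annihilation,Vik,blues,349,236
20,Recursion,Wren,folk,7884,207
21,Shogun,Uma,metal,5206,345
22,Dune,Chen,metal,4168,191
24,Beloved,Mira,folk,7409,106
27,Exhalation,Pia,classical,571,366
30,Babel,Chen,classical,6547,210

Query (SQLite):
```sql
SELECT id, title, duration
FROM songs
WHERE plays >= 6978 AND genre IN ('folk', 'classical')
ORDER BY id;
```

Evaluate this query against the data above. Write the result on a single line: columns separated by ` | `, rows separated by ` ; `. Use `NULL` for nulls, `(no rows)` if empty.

20 | Recursion | 207 ; 24 | Beloved | 106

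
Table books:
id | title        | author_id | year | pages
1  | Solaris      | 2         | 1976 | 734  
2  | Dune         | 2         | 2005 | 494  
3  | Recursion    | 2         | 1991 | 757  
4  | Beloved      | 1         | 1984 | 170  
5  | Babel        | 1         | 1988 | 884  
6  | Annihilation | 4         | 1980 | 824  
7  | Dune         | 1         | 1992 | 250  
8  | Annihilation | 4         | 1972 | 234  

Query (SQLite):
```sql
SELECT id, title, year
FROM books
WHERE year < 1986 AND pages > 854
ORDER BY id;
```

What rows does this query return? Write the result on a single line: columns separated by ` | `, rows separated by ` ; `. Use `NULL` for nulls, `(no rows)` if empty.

(no rows)

year < 1986: ids {1, 4, 6, 8}
pages > 854: ids {5}
Combine with AND.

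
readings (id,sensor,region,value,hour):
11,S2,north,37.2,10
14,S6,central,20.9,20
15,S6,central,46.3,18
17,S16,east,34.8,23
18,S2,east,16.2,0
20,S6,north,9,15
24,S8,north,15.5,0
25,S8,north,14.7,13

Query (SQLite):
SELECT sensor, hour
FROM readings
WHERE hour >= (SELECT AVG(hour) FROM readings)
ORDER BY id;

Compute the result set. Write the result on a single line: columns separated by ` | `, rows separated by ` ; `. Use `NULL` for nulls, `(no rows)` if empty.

S6 | 20 ; S6 | 18 ; S16 | 23 ; S6 | 15 ; S8 | 13

Scalar subquery: AVG(hour) over all readings rows = 12.375.
Keep rows where hour >= that value.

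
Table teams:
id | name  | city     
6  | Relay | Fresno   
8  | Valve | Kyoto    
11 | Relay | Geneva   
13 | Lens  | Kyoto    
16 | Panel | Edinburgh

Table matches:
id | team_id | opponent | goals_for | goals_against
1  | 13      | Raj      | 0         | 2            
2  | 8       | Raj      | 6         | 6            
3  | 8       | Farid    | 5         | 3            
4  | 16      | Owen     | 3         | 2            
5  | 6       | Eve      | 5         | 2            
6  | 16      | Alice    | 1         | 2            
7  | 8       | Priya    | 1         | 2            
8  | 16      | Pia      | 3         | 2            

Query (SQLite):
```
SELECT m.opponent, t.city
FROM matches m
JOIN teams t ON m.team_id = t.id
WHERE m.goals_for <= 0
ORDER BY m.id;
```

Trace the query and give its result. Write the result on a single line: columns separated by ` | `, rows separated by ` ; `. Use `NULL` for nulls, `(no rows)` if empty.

Each matches row matches the teams row where team_id = teams.id.
Then keep rows with m.goals_for <= 0.

Raj | Kyoto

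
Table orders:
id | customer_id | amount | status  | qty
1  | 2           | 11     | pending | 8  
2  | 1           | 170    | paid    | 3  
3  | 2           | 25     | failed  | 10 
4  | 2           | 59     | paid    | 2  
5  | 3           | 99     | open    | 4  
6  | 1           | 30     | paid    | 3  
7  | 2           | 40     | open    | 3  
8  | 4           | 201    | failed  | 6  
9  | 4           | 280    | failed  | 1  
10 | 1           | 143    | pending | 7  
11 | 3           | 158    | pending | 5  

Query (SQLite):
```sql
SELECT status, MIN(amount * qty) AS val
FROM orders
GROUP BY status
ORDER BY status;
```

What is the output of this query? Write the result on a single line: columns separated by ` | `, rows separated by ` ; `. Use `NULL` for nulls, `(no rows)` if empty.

failed | 250 ; open | 120 ; paid | 90 ; pending | 88

For each row compute amount * qty.
Group by status; take MIN of the expression per group.
  failed: ids {3, 8, 9} → MIN(amount * qty)=250
  open: ids {5, 7} → MIN(amount * qty)=120
  paid: ids {2, 4, 6} → MIN(amount * qty)=90
  pending: ids {1, 10, 11} → MIN(amount * qty)=88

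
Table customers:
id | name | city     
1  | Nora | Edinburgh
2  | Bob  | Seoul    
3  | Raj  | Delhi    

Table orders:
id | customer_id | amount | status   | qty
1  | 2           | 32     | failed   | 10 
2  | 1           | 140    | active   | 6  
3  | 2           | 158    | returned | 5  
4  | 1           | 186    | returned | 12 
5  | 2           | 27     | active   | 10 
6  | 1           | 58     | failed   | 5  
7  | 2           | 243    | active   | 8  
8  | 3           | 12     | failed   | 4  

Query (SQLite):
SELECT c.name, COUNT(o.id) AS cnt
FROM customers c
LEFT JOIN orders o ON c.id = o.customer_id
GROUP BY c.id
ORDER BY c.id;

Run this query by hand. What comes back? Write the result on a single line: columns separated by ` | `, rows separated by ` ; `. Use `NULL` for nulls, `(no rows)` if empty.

Nora | 3 ; Bob | 4 ; Raj | 1

LEFT JOIN keeps every customers row; unmatched ones get NULL for orders columns.
Group by customers.id and compute COUNT(o.id). COUNT(col) of an all-NULL group is 0.
  1: ids {2, 4, 6} → COUNT(o.id)=3
  2: ids {1, 3, 5, 7} → COUNT(o.id)=4
  3: ids {8} → COUNT(o.id)=1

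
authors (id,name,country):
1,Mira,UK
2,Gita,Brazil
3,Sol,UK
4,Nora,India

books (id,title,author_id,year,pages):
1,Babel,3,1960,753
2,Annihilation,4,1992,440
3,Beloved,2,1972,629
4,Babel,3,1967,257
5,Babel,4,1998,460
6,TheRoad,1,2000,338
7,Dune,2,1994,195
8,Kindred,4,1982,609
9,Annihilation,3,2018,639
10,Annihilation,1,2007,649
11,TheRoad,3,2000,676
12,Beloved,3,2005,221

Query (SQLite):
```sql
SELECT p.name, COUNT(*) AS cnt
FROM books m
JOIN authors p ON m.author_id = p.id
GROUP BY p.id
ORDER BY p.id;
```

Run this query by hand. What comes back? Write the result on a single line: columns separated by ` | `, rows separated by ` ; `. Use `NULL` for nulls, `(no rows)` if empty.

Mira | 2 ; Gita | 2 ; Sol | 5 ; Nora | 3

Join each books row to its authors via author_id.
Group joined rows by authors.id; compute COUNT(*) per group.
  1: ids {6, 10} → COUNT(*)=2
  2: ids {3, 7} → COUNT(*)=2
  3: ids {1, 4, 9, 11, 12} → COUNT(*)=5
  4: ids {2, 5, 8} → COUNT(*)=3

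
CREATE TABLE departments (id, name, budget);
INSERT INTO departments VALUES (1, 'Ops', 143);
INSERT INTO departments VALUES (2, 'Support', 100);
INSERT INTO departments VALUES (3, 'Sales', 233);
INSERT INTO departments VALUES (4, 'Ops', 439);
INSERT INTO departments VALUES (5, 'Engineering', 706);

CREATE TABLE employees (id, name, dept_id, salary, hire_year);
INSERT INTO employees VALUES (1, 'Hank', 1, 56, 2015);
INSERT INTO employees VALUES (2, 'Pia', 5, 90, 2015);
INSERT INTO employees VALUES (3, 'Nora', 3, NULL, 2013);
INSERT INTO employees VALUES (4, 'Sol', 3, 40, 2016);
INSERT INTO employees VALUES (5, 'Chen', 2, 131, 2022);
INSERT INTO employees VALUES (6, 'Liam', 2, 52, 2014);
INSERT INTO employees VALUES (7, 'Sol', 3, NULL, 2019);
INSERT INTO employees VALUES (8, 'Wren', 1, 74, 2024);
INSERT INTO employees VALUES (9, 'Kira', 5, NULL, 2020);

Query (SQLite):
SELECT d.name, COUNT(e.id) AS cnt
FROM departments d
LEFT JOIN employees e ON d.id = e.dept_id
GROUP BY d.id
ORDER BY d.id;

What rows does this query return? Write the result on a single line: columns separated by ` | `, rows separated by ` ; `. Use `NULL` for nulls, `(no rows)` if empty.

LEFT JOIN keeps every departments row; unmatched ones get NULL for employees columns.
Group by departments.id and compute COUNT(e.id). COUNT(col) of an all-NULL group is 0.
  1: ids {1, 8} → COUNT(e.id)=2
  2: ids {5, 6} → COUNT(e.id)=2
  3: ids {3, 4, 7} → COUNT(e.id)=3
  4: ids {—} → COUNT(e.id)=0
  5: ids {2, 9} → COUNT(e.id)=2

Ops | 2 ; Support | 2 ; Sales | 3 ; Ops | 0 ; Engineering | 2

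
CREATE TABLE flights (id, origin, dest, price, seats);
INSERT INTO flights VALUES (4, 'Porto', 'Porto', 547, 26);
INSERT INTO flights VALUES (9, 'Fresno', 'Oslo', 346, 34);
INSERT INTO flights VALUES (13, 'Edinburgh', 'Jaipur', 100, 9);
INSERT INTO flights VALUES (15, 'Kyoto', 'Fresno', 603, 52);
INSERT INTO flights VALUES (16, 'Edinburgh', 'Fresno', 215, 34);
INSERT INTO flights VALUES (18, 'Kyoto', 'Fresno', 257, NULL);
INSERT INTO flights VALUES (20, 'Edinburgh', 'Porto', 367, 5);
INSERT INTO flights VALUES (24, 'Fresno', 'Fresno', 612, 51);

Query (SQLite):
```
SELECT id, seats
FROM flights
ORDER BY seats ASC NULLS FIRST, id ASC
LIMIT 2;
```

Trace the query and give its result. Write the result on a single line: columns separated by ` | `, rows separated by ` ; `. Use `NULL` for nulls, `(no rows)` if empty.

Sort by seats asc, tiebreak id asc: (NULL, id=18), (5, id=20), (9, id=13), (26, id=4), (34, id=9) …. Take first 2.
NULLS FIRST: NULL seats rows go before all non-NULL rows (among themselves ordered by id asc).

18 | NULL ; 20 | 5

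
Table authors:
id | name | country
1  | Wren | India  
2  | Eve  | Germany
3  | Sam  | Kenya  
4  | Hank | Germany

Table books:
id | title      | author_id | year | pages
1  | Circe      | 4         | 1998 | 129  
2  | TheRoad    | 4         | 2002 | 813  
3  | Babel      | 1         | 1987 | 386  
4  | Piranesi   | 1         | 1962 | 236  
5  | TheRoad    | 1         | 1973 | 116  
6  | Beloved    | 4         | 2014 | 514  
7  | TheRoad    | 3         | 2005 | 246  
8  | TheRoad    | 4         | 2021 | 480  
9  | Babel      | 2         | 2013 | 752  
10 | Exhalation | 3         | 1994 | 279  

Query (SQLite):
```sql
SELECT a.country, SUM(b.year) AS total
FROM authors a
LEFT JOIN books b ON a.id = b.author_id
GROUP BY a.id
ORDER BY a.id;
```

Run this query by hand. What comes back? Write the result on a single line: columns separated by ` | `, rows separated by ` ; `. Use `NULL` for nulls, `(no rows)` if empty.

India | 5922 ; Germany | 2013 ; Kenya | 3999 ; Germany | 8035

LEFT JOIN keeps every authors row; unmatched ones get NULL for books columns.
Group by authors.id and compute SUM(b.year). SUM over an all-NULL group is NULL.
  1: ids {3, 4, 5} → SUM(b.year)=5922
  2: ids {9} → SUM(b.year)=2013
  3: ids {7, 10} → SUM(b.year)=3999
  4: ids {1, 2, 6, 8} → SUM(b.year)=8035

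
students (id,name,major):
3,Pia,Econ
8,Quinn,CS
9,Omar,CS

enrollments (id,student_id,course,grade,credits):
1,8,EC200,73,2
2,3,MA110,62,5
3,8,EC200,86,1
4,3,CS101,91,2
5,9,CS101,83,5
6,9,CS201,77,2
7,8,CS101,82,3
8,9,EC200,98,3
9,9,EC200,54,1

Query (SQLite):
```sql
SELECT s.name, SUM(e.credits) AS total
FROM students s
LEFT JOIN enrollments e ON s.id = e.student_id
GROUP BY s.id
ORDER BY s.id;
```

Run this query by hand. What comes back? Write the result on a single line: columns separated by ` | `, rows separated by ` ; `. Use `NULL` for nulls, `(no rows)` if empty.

Pia | 7 ; Quinn | 6 ; Omar | 11

LEFT JOIN keeps every students row; unmatched ones get NULL for enrollments columns.
Group by students.id and compute SUM(e.credits). SUM over an all-NULL group is NULL.
  3: ids {2, 4} → SUM(e.credits)=7
  8: ids {1, 3, 7} → SUM(e.credits)=6
  9: ids {5, 6, 8, 9} → SUM(e.credits)=11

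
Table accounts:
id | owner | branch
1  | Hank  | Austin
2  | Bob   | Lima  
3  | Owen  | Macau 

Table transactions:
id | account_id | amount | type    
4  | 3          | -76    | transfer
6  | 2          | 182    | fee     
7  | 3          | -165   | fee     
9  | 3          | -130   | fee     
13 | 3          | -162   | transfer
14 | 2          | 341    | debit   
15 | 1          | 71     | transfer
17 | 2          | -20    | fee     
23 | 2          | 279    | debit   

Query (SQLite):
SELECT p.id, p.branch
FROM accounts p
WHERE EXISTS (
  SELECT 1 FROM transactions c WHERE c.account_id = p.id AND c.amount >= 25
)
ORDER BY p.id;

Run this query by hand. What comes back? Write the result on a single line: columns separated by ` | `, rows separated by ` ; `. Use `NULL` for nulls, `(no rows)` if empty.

1 | Austin ; 2 | Lima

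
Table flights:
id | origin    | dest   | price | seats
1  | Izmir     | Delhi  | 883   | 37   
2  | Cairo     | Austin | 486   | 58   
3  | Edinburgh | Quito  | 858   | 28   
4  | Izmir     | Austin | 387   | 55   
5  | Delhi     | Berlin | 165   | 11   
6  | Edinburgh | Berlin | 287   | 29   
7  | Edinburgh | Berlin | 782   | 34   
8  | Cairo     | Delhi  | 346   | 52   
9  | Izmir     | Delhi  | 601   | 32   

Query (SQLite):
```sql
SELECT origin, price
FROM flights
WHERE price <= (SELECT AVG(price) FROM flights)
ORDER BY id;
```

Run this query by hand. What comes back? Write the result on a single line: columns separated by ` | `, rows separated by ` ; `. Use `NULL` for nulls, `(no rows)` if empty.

Cairo | 486 ; Izmir | 387 ; Delhi | 165 ; Edinburgh | 287 ; Cairo | 346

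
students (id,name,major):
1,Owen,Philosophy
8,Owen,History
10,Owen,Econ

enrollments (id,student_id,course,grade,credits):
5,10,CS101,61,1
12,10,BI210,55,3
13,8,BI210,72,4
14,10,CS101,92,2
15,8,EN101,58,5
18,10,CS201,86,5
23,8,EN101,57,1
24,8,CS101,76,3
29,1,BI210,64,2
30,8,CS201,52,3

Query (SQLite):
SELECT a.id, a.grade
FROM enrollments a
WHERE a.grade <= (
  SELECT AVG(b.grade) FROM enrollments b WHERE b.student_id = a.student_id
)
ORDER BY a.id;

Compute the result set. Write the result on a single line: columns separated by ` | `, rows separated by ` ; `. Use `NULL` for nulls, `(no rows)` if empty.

For each enrollments row a, compute AVG(grade) over rows sharing a.student_id.
Keep row a if a.grade <= that per-group AVG.
  student_id=1: AVG(grade) = 64.0
  student_id=8: AVG(grade) = 63.0
  student_id=10: AVG(grade) = 73.5

5 | 61 ; 12 | 55 ; 15 | 58 ; 23 | 57 ; 29 | 64 ; 30 | 52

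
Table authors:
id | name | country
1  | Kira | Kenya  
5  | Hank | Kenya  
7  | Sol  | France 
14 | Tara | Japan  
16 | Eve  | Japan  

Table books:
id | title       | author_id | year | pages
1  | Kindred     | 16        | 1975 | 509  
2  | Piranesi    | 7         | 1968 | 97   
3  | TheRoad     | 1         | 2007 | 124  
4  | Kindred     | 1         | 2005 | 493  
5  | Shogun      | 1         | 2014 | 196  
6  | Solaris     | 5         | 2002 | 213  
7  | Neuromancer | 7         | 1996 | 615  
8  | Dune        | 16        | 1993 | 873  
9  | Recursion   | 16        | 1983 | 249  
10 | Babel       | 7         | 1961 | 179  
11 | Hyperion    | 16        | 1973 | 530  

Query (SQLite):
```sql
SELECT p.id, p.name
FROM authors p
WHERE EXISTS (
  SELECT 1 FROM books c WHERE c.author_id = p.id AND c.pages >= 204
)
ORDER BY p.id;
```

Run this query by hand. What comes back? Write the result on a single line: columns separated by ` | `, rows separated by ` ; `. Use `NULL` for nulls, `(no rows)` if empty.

1 | Kira ; 5 | Hank ; 7 | Sol ; 16 | Eve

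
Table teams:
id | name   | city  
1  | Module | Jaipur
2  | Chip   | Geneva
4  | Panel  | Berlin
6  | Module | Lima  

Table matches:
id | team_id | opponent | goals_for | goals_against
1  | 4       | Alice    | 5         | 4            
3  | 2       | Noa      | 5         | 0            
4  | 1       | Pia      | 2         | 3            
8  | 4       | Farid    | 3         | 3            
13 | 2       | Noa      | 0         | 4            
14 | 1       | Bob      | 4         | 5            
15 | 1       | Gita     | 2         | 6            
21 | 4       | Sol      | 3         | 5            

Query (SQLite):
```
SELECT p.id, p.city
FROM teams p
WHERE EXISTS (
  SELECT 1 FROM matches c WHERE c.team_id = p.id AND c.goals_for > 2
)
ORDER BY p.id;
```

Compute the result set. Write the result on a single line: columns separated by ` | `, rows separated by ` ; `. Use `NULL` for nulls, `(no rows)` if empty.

For each teams row, check whether any matches with matching team_id has goals_for > 2.
Keep rows where that is true.

1 | Jaipur ; 2 | Geneva ; 4 | Berlin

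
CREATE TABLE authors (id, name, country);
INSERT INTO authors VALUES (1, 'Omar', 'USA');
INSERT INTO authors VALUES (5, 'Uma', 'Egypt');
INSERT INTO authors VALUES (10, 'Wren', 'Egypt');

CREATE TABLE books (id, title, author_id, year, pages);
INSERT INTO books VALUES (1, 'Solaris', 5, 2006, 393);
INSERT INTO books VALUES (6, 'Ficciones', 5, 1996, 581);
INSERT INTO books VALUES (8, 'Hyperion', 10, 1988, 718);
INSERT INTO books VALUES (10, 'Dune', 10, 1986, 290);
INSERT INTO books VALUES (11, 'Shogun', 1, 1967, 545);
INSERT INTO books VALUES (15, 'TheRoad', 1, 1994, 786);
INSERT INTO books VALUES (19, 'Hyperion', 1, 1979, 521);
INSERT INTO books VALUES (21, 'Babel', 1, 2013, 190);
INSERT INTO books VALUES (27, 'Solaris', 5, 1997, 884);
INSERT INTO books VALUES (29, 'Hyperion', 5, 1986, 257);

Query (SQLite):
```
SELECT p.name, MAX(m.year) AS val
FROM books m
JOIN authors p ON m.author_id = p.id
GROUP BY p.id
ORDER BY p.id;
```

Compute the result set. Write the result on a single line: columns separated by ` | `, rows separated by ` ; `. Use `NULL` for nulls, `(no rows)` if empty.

Omar | 2013 ; Uma | 2006 ; Wren | 1988

Join each books row to its authors via author_id.
Group joined rows by authors.id; compute MAX(m.year) per group.
  1: ids {11, 15, 19, 21} → MAX(m.year)=2013
  5: ids {1, 6, 27, 29} → MAX(m.year)=2006
  10: ids {8, 10} → MAX(m.year)=1988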